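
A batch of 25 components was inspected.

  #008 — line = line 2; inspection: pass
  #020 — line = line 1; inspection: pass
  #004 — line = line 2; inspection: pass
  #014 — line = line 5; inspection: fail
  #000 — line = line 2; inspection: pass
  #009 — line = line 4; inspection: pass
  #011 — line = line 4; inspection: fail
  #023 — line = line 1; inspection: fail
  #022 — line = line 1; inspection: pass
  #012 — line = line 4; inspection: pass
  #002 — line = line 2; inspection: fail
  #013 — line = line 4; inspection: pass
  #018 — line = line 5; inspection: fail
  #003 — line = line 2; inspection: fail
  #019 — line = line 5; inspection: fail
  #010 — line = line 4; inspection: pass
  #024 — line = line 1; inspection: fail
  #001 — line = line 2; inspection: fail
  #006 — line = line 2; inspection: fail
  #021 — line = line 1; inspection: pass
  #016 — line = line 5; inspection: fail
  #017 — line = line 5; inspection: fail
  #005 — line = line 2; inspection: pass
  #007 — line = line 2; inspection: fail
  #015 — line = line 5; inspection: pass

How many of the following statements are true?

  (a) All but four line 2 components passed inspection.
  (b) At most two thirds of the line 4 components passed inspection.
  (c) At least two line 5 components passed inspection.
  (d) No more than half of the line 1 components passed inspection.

(a) line 2: |A| = 9, |A ∩ B| = 4; needs |A ∖ B| = 4 — false.
(b) line 4: |A| = 5, |A ∩ B| = 4; needs |A ∩ B| / |A| ≤ 2/3 — false.
(c) line 5: |A| = 6, |A ∩ B| = 1; needs |A ∩ B| ≥ 2 — false.
(d) line 1: |A| = 5, |A ∩ B| = 3; needs |A ∩ B| ≤ |A ∖ B| — false.

0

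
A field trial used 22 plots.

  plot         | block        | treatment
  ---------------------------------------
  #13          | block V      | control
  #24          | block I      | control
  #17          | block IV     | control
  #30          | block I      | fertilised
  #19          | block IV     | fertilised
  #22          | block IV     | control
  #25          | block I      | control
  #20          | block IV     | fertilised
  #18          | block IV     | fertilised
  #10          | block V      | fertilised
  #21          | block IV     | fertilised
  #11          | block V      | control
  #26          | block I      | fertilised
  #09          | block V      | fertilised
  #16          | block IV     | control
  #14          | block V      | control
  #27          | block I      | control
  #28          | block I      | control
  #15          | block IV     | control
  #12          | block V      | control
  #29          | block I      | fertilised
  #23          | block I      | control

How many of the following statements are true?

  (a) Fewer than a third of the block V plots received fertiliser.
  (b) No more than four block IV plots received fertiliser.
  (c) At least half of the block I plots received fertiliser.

1

(a) block V: |A| = 6, |A ∩ B| = 2; needs |A ∩ B| / |A| < 1/3 — false.
(b) block IV: |A| = 8, |A ∩ B| = 4; needs |A ∩ B| ≤ 4 — true.
(c) block I: |A| = 8, |A ∩ B| = 3; needs |A ∩ B| ≥ |A ∖ B| — false.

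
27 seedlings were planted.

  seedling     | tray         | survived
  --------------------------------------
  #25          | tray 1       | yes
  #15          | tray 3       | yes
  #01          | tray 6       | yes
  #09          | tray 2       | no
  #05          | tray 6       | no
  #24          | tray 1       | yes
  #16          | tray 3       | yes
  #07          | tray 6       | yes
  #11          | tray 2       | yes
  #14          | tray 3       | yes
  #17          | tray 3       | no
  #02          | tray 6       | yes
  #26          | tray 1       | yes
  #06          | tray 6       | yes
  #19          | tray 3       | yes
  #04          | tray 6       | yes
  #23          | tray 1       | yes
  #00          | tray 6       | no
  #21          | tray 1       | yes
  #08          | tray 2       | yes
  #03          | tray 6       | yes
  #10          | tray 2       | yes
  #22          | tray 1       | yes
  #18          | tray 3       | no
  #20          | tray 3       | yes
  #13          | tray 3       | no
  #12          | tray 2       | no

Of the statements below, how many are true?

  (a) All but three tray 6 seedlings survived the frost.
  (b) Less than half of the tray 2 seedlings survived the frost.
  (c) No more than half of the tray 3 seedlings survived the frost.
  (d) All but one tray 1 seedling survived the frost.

(a) tray 6: |A| = 8, |A ∩ B| = 6; needs |A ∖ B| = 3 — false.
(b) tray 2: |A| = 5, |A ∩ B| = 3; needs |A ∩ B| < |A ∖ B| — false.
(c) tray 3: |A| = 8, |A ∩ B| = 5; needs |A ∩ B| ≤ |A ∖ B| — false.
(d) tray 1: |A| = 6, |A ∩ B| = 6; needs |A ∖ B| = 1 — false.

0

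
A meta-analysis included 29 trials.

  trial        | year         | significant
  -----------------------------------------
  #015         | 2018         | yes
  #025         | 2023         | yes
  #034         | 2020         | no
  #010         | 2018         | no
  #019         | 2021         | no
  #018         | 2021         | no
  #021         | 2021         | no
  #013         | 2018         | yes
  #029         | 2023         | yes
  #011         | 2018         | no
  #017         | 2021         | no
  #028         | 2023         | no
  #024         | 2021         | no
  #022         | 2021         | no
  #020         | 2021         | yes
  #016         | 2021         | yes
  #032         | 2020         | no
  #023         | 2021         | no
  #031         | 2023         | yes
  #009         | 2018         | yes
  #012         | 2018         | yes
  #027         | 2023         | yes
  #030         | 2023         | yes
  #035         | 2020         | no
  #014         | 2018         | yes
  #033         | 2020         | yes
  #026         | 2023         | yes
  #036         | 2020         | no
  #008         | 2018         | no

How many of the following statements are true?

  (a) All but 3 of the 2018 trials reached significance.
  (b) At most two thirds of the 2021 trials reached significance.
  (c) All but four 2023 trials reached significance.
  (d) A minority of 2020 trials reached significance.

3

(a) 2018: |A| = 8, |A ∩ B| = 5; needs |A ∖ B| = 3 — true.
(b) 2021: |A| = 9, |A ∩ B| = 2; needs |A ∩ B| / |A| ≤ 2/3 — true.
(c) 2023: |A| = 7, |A ∩ B| = 6; needs |A ∖ B| = 4 — false.
(d) 2020: |A| = 5, |A ∩ B| = 1; needs |A ∩ B| < |A ∖ B| — true.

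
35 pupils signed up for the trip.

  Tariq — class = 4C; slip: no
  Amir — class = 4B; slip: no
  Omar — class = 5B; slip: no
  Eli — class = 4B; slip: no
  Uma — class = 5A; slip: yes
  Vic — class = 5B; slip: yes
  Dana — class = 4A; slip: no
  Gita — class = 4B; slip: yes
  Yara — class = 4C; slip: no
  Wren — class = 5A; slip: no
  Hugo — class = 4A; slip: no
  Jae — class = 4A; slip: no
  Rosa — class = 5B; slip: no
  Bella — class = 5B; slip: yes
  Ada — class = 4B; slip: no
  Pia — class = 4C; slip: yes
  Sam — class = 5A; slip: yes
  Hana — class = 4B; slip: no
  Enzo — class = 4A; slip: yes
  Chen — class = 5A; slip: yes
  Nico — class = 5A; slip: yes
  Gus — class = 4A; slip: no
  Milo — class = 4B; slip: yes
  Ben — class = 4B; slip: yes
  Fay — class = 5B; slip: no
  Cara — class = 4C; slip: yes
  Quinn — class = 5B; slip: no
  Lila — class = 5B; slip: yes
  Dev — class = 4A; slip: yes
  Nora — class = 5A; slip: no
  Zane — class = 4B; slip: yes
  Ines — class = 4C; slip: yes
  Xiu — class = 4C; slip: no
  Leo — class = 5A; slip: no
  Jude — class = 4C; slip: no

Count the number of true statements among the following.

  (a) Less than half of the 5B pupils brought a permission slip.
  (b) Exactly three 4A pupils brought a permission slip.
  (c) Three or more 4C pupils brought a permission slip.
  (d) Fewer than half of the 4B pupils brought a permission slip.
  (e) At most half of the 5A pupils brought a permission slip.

2

(a) 5B: |A| = 7, |A ∩ B| = 3; needs |A ∩ B| < |A ∖ B| — true.
(b) 4A: |A| = 6, |A ∩ B| = 2; needs |A ∩ B| = 3 — false.
(c) 4C: |A| = 7, |A ∩ B| = 3; needs |A ∩ B| ≥ 3 — true.
(d) 4B: |A| = 8, |A ∩ B| = 4; needs |A ∩ B| < |A ∖ B| — false.
(e) 5A: |A| = 7, |A ∩ B| = 4; needs |A ∩ B| ≤ |A ∖ B| — false.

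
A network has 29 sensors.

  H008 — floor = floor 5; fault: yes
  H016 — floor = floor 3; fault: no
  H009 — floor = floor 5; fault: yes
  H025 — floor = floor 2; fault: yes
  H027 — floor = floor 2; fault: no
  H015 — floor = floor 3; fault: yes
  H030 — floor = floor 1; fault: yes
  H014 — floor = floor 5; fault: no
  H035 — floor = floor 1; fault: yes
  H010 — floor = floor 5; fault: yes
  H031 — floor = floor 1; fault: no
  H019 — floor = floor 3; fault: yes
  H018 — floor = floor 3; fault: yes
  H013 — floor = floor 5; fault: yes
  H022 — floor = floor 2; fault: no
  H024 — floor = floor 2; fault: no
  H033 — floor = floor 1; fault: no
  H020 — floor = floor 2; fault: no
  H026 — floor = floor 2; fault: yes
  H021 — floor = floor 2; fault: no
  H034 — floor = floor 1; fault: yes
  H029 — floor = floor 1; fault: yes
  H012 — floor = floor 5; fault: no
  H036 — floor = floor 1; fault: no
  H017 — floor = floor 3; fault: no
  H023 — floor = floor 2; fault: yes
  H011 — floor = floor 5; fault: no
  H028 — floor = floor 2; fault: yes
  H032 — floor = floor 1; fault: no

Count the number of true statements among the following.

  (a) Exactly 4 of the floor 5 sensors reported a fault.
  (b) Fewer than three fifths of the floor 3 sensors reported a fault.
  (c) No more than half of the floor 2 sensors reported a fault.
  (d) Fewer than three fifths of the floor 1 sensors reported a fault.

(a) floor 5: |A| = 7, |A ∩ B| = 4; needs |A ∩ B| = 4 — true.
(b) floor 3: |A| = 5, |A ∩ B| = 3; needs |A ∩ B| / |A| < 3/5 — false.
(c) floor 2: |A| = 9, |A ∩ B| = 4; needs |A ∩ B| ≤ |A ∖ B| — true.
(d) floor 1: |A| = 8, |A ∩ B| = 4; needs |A ∩ B| / |A| < 3/5 — true.

3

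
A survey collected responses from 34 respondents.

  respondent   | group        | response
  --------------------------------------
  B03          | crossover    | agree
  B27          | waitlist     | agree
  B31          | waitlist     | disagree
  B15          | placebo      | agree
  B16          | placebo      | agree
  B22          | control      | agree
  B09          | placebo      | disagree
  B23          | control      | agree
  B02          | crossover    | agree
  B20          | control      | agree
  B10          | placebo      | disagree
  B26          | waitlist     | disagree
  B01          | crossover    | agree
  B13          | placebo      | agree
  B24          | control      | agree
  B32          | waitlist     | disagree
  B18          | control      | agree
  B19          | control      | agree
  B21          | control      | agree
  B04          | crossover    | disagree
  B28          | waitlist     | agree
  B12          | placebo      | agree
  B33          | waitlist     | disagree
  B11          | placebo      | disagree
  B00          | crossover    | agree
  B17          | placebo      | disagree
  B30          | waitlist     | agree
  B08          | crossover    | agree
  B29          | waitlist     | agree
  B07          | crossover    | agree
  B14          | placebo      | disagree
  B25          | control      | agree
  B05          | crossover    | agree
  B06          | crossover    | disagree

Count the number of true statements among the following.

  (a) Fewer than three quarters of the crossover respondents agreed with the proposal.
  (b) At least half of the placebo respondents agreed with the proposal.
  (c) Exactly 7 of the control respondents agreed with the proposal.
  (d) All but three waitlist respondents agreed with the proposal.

0

(a) crossover: |A| = 9, |A ∩ B| = 7; needs |A ∩ B| / |A| < 3/4 — false.
(b) placebo: |A| = 9, |A ∩ B| = 4; needs |A ∩ B| ≥ |A ∖ B| — false.
(c) control: |A| = 8, |A ∩ B| = 8; needs |A ∩ B| = 7 — false.
(d) waitlist: |A| = 8, |A ∩ B| = 4; needs |A ∖ B| = 3 — false.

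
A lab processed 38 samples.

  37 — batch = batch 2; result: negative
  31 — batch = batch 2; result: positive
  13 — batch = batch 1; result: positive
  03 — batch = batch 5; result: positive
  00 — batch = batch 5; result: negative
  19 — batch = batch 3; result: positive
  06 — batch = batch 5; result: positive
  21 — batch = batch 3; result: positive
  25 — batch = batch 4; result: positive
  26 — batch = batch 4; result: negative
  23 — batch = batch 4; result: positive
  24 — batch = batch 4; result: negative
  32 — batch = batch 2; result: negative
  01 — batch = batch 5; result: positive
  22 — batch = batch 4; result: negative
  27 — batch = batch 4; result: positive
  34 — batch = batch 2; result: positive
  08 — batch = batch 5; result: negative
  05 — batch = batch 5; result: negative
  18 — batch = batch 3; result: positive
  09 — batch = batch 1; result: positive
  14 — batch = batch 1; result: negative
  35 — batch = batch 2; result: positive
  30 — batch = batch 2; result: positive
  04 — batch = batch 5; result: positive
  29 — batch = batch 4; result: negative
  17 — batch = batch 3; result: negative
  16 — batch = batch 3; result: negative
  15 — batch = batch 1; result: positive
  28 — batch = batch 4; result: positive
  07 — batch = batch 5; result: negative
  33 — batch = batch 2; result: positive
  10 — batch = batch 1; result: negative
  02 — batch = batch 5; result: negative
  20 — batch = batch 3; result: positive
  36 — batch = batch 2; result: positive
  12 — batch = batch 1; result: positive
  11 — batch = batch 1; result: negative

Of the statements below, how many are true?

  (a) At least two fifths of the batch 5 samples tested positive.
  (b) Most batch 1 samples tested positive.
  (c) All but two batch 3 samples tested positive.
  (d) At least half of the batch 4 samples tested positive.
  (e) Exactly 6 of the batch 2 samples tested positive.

(a) batch 5: |A| = 9, |A ∩ B| = 4; needs |A ∩ B| / |A| ≥ 2/5 — true.
(b) batch 1: |A| = 7, |A ∩ B| = 4; needs |A ∩ B| > |A ∖ B| — true.
(c) batch 3: |A| = 6, |A ∩ B| = 4; needs |A ∖ B| = 2 — true.
(d) batch 4: |A| = 8, |A ∩ B| = 4; needs |A ∩ B| ≥ |A ∖ B| — true.
(e) batch 2: |A| = 8, |A ∩ B| = 6; needs |A ∩ B| = 6 — true.

5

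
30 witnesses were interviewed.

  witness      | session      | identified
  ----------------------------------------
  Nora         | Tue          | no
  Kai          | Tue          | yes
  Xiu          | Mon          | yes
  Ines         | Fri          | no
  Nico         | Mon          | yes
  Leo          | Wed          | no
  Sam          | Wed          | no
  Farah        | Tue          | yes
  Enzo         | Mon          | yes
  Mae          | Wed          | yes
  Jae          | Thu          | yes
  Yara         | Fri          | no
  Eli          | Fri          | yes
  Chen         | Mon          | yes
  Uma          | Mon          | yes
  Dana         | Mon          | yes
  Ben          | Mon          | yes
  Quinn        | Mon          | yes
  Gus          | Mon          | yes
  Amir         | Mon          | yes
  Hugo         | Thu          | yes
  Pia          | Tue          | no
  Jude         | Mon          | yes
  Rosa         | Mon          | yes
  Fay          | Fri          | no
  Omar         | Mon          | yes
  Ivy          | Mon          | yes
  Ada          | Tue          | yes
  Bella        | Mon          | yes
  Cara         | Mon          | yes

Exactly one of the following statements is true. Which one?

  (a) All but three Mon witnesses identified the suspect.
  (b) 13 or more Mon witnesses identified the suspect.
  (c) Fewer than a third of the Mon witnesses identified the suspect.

|A| = 16, |A ∩ B| = 16, |A ∖ B| = 0.
(a) requires |A ∖ B| = 3: false.
(b) requires |A ∩ B| ≥ 13: true.
(c) requires |A ∩ B| / |A| < 1/3: false.

(b)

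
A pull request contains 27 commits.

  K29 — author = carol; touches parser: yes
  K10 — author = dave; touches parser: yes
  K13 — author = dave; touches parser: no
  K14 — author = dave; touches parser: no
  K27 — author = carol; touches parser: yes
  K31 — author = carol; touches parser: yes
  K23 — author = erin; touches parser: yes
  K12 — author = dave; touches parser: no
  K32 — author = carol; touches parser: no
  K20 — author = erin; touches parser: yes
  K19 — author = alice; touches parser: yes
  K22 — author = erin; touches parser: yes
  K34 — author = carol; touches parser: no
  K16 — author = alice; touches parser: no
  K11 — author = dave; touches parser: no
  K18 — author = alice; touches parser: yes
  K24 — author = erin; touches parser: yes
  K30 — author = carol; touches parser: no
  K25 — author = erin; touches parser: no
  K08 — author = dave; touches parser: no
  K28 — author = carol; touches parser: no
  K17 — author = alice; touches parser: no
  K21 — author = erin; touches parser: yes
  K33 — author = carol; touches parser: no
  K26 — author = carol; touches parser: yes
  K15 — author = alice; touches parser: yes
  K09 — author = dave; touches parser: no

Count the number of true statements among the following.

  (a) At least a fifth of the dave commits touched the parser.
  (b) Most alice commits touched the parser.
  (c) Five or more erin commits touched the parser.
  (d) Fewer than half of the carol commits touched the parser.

(a) dave: |A| = 7, |A ∩ B| = 1; needs |A ∩ B| / |A| ≥ 1/5 — false.
(b) alice: |A| = 5, |A ∩ B| = 3; needs |A ∩ B| > |A ∖ B| — true.
(c) erin: |A| = 6, |A ∩ B| = 5; needs |A ∩ B| ≥ 5 — true.
(d) carol: |A| = 9, |A ∩ B| = 4; needs |A ∩ B| < |A ∖ B| — true.

3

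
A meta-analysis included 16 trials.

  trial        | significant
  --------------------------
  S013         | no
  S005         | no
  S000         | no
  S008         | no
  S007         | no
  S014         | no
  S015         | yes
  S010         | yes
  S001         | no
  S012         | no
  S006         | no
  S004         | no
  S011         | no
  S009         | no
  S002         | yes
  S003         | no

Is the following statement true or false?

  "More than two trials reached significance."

True

Truth condition: |A ∩ B| > 2.
|A| = 16, |A ∩ B| = 3, |A ∖ B| = 13.
|A ∩ B| = 3, so the statement is true.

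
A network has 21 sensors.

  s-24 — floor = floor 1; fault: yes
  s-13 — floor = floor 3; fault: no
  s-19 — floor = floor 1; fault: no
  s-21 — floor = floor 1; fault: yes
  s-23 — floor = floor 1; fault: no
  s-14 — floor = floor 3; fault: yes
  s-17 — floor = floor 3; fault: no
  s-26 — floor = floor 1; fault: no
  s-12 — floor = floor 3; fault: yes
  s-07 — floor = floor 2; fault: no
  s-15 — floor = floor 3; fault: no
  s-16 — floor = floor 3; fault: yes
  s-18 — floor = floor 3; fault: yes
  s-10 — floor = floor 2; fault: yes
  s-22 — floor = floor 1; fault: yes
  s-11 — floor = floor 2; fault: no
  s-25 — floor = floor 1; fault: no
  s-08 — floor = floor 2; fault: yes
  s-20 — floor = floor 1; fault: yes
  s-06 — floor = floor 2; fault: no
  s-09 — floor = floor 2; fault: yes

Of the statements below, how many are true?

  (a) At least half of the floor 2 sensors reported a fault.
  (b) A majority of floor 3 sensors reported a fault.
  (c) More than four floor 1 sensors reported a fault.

(a) floor 2: |A| = 6, |A ∩ B| = 3; needs |A ∩ B| ≥ |A ∖ B| — true.
(b) floor 3: |A| = 7, |A ∩ B| = 4; needs |A ∩ B| > |A ∖ B| — true.
(c) floor 1: |A| = 8, |A ∩ B| = 4; needs |A ∩ B| > 4 — false.

2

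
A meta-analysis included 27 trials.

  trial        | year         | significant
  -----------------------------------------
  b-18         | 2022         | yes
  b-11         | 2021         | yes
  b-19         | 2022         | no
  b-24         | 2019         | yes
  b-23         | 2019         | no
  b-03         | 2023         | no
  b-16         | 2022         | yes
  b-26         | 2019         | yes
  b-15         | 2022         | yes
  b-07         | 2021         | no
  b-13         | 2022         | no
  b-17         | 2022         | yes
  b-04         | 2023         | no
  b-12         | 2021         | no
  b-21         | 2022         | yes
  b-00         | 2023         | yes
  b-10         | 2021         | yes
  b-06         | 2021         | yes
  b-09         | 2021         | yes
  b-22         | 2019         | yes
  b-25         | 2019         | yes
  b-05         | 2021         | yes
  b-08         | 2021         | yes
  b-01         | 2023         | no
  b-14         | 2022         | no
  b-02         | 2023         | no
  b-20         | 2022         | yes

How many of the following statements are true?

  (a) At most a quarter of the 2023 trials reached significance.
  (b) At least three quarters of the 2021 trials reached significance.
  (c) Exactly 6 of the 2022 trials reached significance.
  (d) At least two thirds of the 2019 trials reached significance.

4

(a) 2023: |A| = 5, |A ∩ B| = 1; needs |A ∩ B| / |A| ≤ 1/4 — true.
(b) 2021: |A| = 8, |A ∩ B| = 6; needs |A ∩ B| / |A| ≥ 3/4 — true.
(c) 2022: |A| = 9, |A ∩ B| = 6; needs |A ∩ B| = 6 — true.
(d) 2019: |A| = 5, |A ∩ B| = 4; needs |A ∩ B| / |A| ≥ 2/3 — true.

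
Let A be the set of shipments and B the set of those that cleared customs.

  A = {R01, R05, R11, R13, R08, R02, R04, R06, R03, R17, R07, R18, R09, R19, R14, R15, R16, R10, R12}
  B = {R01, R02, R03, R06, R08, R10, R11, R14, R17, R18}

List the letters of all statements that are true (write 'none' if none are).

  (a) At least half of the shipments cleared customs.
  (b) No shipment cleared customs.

(a)

|A| = 19, |A ∩ B| = 10, |A ∖ B| = 9.
(a) |A ∩ B| ≥ |A ∖ B|: holds.
(b) A ∩ B = ∅ (|A ∩ B| = 0): fails.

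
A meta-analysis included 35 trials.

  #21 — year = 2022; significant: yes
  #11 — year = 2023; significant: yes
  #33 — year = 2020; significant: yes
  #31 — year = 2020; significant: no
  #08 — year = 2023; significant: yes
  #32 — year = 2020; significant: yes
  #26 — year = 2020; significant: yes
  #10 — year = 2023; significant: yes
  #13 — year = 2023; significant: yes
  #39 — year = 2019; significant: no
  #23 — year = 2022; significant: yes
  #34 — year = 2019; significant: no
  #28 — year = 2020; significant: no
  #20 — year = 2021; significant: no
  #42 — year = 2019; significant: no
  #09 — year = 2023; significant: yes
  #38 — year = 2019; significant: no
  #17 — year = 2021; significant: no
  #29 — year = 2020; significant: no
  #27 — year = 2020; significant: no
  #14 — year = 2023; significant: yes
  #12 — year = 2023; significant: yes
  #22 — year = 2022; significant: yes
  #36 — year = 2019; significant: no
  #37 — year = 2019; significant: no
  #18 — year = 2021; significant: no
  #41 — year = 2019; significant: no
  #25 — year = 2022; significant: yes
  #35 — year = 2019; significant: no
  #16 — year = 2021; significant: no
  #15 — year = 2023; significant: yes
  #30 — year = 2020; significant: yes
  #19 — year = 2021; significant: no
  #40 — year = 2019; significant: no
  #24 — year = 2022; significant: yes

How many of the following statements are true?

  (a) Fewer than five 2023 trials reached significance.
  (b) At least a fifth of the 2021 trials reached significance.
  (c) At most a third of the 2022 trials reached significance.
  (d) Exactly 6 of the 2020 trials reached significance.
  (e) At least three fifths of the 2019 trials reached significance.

(a) 2023: |A| = 8, |A ∩ B| = 8; needs |A ∩ B| < 5 — false.
(b) 2021: |A| = 5, |A ∩ B| = 0; needs |A ∩ B| / |A| ≥ 1/5 — false.
(c) 2022: |A| = 5, |A ∩ B| = 5; needs |A ∩ B| / |A| ≤ 1/3 — false.
(d) 2020: |A| = 8, |A ∩ B| = 4; needs |A ∩ B| = 6 — false.
(e) 2019: |A| = 9, |A ∩ B| = 0; needs |A ∩ B| / |A| ≥ 3/5 — false.

0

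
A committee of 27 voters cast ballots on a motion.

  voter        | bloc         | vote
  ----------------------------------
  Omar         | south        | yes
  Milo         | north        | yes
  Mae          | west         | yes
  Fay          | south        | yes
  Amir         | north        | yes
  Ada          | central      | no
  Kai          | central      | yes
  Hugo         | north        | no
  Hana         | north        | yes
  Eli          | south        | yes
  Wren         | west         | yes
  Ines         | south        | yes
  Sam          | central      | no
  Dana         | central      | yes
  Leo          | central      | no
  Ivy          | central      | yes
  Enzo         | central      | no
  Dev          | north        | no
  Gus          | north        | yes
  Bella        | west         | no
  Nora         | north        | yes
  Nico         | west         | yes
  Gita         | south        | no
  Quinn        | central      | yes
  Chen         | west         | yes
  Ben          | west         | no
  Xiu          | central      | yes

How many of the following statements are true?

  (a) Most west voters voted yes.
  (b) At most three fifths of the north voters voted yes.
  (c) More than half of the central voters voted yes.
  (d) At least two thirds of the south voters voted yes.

3

(a) west: |A| = 6, |A ∩ B| = 4; needs |A ∩ B| > |A ∖ B| — true.
(b) north: |A| = 7, |A ∩ B| = 5; needs |A ∩ B| / |A| ≤ 3/5 — false.
(c) central: |A| = 9, |A ∩ B| = 5; needs |A ∩ B| > |A ∖ B| — true.
(d) south: |A| = 5, |A ∩ B| = 4; needs |A ∩ B| / |A| ≥ 2/3 — true.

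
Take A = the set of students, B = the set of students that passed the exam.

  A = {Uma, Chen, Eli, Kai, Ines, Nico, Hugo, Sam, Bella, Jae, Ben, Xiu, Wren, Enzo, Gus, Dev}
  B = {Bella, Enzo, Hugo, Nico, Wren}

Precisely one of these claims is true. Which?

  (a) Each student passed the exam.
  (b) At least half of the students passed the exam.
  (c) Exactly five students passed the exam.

|A| = 16, |A ∩ B| = 5, |A ∖ B| = 11.
(a) requires A ⊆ B, i.e. every element of A is in B (|A ∖ B| = 0): false.
(b) requires |A ∩ B| ≥ |A ∖ B|: false.
(c) requires |A ∩ B| = 5: true.

(c)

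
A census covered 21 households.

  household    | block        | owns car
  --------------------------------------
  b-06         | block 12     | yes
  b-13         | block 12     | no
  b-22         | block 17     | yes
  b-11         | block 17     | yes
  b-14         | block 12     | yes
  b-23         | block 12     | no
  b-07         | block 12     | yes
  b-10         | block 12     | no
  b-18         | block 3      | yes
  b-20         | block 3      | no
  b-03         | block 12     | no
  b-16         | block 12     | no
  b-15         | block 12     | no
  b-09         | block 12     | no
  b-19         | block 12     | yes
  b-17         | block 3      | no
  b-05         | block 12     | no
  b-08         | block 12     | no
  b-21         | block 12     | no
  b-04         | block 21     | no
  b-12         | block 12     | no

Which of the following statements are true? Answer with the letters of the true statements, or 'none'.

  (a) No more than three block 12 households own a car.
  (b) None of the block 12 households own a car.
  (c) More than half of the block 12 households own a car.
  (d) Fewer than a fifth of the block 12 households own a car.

|A| = 15, |A ∩ B| = 4, |A ∖ B| = 11.
(a) |A ∩ B| ≤ 3: fails.
(b) A ∩ B = ∅ (|A ∩ B| = 0): fails.
(c) |A ∩ B| > |A ∖ B|: fails.
(d) |A ∩ B| / |A| < 1/5: fails.

none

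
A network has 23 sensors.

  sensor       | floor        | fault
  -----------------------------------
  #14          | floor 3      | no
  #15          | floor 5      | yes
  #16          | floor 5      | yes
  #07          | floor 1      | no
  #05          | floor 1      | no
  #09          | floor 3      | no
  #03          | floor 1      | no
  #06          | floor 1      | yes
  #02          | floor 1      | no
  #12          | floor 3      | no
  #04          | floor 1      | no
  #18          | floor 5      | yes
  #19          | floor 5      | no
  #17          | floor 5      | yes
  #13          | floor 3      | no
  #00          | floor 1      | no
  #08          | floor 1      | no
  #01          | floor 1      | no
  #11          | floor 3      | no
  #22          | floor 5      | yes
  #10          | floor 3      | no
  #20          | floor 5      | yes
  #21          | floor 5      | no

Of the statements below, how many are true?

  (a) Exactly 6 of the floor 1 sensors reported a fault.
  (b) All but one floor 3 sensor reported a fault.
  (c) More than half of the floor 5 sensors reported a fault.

(a) floor 1: |A| = 9, |A ∩ B| = 1; needs |A ∩ B| = 6 — false.
(b) floor 3: |A| = 6, |A ∩ B| = 0; needs |A ∖ B| = 1 — false.
(c) floor 5: |A| = 8, |A ∩ B| = 6; needs |A ∩ B| > |A ∖ B| — true.

1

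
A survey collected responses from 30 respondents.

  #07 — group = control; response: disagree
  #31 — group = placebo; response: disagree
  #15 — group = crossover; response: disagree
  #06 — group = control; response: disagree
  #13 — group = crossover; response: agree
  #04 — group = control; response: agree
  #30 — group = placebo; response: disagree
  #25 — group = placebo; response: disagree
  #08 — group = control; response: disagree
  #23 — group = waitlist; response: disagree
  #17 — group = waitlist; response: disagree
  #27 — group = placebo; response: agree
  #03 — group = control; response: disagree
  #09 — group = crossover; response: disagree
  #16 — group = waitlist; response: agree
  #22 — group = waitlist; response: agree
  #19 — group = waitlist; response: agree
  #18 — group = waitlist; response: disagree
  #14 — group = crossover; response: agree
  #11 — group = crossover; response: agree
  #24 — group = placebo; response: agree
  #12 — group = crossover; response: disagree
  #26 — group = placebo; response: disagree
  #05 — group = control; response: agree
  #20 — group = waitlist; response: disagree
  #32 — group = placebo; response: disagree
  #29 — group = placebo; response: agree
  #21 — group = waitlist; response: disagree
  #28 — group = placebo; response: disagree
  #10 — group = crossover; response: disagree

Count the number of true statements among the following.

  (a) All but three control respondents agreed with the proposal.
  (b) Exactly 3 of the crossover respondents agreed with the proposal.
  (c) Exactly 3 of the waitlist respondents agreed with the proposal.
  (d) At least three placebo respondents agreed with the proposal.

(a) control: |A| = 6, |A ∩ B| = 2; needs |A ∖ B| = 3 — false.
(b) crossover: |A| = 7, |A ∩ B| = 3; needs |A ∩ B| = 3 — true.
(c) waitlist: |A| = 8, |A ∩ B| = 3; needs |A ∩ B| = 3 — true.
(d) placebo: |A| = 9, |A ∩ B| = 3; needs |A ∩ B| ≥ 3 — true.

3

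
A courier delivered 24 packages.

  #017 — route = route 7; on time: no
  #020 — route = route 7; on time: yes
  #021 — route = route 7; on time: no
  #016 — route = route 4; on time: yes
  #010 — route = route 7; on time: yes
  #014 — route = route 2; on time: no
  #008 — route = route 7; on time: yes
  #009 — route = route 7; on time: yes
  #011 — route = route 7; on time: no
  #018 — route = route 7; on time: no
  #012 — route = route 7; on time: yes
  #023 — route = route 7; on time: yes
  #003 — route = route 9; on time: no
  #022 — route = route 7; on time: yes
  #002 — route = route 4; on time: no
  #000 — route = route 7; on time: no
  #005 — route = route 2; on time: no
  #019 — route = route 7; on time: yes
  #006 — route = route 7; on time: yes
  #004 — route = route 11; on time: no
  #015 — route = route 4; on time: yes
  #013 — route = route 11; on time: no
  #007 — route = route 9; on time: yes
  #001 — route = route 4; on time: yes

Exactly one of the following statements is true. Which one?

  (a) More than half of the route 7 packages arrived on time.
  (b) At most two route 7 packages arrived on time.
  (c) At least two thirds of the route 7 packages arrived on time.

(a)

|A| = 14, |A ∩ B| = 9, |A ∖ B| = 5.
(a) requires |A ∩ B| > |A ∖ B|: true.
(b) requires |A ∩ B| ≤ 2: false.
(c) requires |A ∩ B| / |A| ≥ 2/3: false.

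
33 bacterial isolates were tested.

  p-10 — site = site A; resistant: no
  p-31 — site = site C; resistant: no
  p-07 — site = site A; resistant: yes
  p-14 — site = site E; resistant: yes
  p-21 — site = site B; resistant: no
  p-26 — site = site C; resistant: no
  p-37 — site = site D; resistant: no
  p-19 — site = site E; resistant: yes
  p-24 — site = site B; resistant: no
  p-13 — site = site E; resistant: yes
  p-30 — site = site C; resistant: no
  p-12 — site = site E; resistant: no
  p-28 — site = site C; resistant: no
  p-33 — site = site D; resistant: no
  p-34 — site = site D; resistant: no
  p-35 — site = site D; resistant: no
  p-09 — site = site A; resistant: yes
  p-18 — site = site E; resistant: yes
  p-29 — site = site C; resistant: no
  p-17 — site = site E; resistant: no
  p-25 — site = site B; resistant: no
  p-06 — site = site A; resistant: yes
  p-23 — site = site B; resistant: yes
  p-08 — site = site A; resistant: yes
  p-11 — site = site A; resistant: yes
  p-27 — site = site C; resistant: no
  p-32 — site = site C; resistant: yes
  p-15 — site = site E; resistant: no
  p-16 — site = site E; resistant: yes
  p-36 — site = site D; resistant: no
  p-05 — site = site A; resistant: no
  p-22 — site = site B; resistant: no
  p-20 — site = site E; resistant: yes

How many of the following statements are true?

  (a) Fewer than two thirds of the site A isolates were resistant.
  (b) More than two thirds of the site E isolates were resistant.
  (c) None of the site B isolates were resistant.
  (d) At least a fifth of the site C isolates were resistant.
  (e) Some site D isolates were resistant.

0

(a) site A: |A| = 7, |A ∩ B| = 5; needs |A ∩ B| / |A| < 2/3 — false.
(b) site E: |A| = 9, |A ∩ B| = 6; needs |A ∩ B| / |A| > 2/3 — false.
(c) site B: |A| = 5, |A ∩ B| = 1; needs A ∩ B = ∅ (|A ∩ B| = 0) — false.
(d) site C: |A| = 7, |A ∩ B| = 1; needs |A ∩ B| / |A| ≥ 1/5 — false.
(e) site D: |A| = 5, |A ∩ B| = 0; needs A ∩ B ≠ ∅ (|A ∩ B| ≥ 1) — false.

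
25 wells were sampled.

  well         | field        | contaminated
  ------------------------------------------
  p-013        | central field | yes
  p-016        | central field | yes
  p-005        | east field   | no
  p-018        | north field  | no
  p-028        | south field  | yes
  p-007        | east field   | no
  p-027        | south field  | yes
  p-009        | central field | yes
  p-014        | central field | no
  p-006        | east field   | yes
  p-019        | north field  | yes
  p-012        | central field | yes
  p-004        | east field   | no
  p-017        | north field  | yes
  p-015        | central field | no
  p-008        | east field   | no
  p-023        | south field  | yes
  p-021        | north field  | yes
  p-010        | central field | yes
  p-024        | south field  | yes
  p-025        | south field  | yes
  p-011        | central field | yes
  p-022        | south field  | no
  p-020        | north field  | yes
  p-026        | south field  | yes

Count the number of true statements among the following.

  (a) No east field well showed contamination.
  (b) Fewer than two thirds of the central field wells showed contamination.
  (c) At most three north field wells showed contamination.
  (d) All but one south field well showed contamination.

1

(a) east field: |A| = 5, |A ∩ B| = 1; needs A ∩ B = ∅ (|A ∩ B| = 0) — false.
(b) central field: |A| = 8, |A ∩ B| = 6; needs |A ∩ B| / |A| < 2/3 — false.
(c) north field: |A| = 5, |A ∩ B| = 4; needs |A ∩ B| ≤ 3 — false.
(d) south field: |A| = 7, |A ∩ B| = 6; needs |A ∖ B| = 1 — true.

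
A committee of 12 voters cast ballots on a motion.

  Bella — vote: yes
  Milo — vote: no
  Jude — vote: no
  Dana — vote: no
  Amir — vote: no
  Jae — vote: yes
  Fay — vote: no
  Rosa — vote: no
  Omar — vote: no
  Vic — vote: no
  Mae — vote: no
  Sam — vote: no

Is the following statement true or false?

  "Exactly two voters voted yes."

Truth condition: |A ∩ B| = 2.
A (the restrictor) = {Bella, Milo, Jude, Dana, Amir, Jae, Fay, Rosa, Omar, Vic, Mae, Sam}, |A| = 12.
A ∩ B = {Bella, Jae}, so |A ∩ B| = 2.
|A ∩ B| = 2, so the statement is true.

True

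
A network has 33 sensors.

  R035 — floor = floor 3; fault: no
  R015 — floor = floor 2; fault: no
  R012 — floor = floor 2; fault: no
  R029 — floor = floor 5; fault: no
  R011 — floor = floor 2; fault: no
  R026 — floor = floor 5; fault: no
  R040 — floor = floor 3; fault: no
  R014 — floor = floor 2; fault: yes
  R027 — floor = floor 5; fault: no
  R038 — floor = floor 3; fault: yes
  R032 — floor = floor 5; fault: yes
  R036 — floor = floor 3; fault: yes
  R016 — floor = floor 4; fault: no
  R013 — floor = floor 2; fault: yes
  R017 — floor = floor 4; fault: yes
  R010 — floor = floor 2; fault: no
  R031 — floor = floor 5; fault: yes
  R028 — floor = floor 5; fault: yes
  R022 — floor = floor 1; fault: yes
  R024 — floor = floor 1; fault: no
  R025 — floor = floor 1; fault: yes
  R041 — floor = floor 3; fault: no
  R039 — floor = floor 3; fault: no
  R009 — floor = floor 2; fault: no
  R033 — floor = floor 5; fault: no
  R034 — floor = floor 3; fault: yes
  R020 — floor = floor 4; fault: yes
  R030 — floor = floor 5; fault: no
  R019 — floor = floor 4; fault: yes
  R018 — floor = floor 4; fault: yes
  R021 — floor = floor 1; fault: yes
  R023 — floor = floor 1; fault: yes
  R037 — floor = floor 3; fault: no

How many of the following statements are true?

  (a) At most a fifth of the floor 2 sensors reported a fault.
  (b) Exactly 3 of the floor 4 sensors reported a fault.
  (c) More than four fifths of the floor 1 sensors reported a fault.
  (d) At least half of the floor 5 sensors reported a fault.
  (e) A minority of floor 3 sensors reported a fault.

(a) floor 2: |A| = 7, |A ∩ B| = 2; needs |A ∩ B| / |A| ≤ 1/5 — false.
(b) floor 4: |A| = 5, |A ∩ B| = 4; needs |A ∩ B| = 3 — false.
(c) floor 1: |A| = 5, |A ∩ B| = 4; needs |A ∩ B| / |A| > 4/5 — false.
(d) floor 5: |A| = 8, |A ∩ B| = 3; needs |A ∩ B| ≥ |A ∖ B| — false.
(e) floor 3: |A| = 8, |A ∩ B| = 3; needs |A ∩ B| < |A ∖ B| — true.

1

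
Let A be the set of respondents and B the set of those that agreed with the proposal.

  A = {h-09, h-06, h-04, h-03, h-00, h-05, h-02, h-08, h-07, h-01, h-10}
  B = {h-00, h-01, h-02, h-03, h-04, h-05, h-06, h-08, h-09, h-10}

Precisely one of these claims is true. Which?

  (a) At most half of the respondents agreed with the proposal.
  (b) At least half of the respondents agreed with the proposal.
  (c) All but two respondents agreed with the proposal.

|A| = 11, |A ∩ B| = 10, |A ∖ B| = 1.
(a) requires |A ∩ B| ≤ |A ∖ B|: false.
(b) requires |A ∩ B| ≥ |A ∖ B|: true.
(c) requires |A ∖ B| = 2: false.

(b)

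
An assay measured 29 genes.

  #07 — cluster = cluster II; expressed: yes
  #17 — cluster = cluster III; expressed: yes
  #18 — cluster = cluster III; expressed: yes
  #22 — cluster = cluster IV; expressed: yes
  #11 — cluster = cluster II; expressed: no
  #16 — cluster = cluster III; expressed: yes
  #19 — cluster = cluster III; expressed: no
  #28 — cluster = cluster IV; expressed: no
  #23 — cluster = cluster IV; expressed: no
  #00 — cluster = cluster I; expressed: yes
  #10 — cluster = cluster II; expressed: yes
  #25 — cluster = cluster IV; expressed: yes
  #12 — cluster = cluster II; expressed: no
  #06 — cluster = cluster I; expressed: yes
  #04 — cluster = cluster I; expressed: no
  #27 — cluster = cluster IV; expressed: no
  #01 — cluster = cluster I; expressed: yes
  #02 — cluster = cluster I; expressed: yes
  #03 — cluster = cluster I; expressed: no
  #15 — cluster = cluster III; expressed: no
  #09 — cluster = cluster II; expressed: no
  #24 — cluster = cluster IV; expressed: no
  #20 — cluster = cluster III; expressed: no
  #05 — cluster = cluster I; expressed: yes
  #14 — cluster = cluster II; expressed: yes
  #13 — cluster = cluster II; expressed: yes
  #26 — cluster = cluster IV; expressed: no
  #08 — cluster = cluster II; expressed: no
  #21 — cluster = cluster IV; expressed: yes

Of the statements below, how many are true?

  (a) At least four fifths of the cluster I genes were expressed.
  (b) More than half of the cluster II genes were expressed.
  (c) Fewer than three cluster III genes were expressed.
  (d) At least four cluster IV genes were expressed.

(a) cluster I: |A| = 7, |A ∩ B| = 5; needs |A ∩ B| / |A| ≥ 4/5 — false.
(b) cluster II: |A| = 8, |A ∩ B| = 4; needs |A ∩ B| > |A ∖ B| — false.
(c) cluster III: |A| = 6, |A ∩ B| = 3; needs |A ∩ B| < 3 — false.
(d) cluster IV: |A| = 8, |A ∩ B| = 3; needs |A ∩ B| ≥ 4 — false.

0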